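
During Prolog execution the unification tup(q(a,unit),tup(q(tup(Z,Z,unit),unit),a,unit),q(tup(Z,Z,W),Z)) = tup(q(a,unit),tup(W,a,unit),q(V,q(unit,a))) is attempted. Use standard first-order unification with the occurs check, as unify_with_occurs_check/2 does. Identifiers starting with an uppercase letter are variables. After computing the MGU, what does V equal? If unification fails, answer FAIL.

Decompose tup/3: q(a,unit) = q(a,unit),  tup(q(tup(Z,Z,unit),unit),a,unit) = tup(W,a,unit),  q(tup(Z,Z,W),Z) = q(V,q(unit,a)).
Delete trivial equation q(a,unit) = q(a,unit).
Decompose tup/3: q(tup(Z,Z,unit),unit) = W,  a = a,  unit = unit.
Bind W := q(tup(Z,Z,unit),unit); substituting into the one remaining equation that mentions W gives: q(tup(Z,Z,q(tup(Z,Z,unit),unit)),Z) = q(V,q(unit,a)).
Delete trivial equation a = a.
Delete trivial equation unit = unit.
Decompose q/2: tup(Z,Z,q(tup(Z,Z,unit),unit)) = V,  Z = q(unit,a).
Bind V := tup(Z,Z,q(tup(Z,Z,unit),unit)); no other remaining equation mentions V.
Bind Z := q(unit,a). Substituting into the earlier bindings gives W := q(tup(q(unit,a),q(unit,a),unit),unit), V := tup(q(unit,a),q(unit,a),q(tup(q(unit,a),q(unit,a),unit),unit)).
MGU = { W -> q(tup(q(unit,a),q(unit,a),unit),unit), V -> tup(q(unit,a),q(unit,a),q(tup(q(unit,a),q(unit,a),unit),unit)), Z -> q(unit,a) }, so V -> tup(q(unit,a),q(unit,a),q(tup(q(unit,a),q(unit,a),unit),unit)).

tup(q(unit,a),q(unit,a),q(tup(q(unit,a),q(unit,a),unit),unit))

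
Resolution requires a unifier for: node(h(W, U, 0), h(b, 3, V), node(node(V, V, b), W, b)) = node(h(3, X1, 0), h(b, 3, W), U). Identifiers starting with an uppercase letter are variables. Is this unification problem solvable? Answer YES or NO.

YES

Decompose node/3: h(W, U, 0) = h(3, X1, 0),  h(b, 3, V) = h(b, 3, W),  node(node(V, V, b), W, b) = U.
Decompose h/3: W = 3,  U = X1,  0 = 0.
Bind W := 3; substituting into the 2 remaining equations that mention W gives: h(b, 3, V) = h(b, 3, 3),  node(node(V, V, b), 3, b) = U.
Bind U := X1; substituting into the one remaining equation that mentions U gives: node(node(V, V, b), 3, b) = X1.
Delete trivial equation 0 = 0.
Decompose h/3: b = b,  3 = 3,  V = 3.
Delete trivial equation b = b.
Delete trivial equation 3 = 3.
Bind V := 3; substituting into the remaining equation gives: node(node(3, 3, b), 3, b) = X1.
Bind X1 := node(node(3, 3, b), 3, b). Substituting into the earlier binding gives U := node(node(3, 3, b), 3, b).
No equations remain and no clash or occurs-check failure arose, so a unifier exists.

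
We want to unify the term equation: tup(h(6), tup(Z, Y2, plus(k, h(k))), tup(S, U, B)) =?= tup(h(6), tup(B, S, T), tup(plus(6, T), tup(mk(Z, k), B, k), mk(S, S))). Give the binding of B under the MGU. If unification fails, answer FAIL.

mk(plus(6, plus(k, h(k))), plus(6, plus(k, h(k))))

Decompose tup/3: h(6) =?= h(6),  tup(Z, Y2, plus(k, h(k))) =?= tup(B, S, T),  tup(S, U, B) =?= tup(plus(6, T), tup(mk(Z, k), B, k), mk(S, S)).
Delete trivial equation h(6) =?= h(6).
Decompose tup/3: Z =?= B,  Y2 =?= S,  plus(k, h(k)) =?= T.
Bind Z := B; substituting into the one remaining equation that mentions Z gives: tup(S, U, B) =?= tup(plus(6, T), tup(mk(B, k), B, k), mk(S, S)).
Bind Y2 := S; no other remaining equation mentions Y2.
Bind T := plus(k, h(k)); substituting into the remaining equation gives: tup(S, U, B) =?= tup(plus(6, plus(k, h(k))), tup(mk(B, k), B, k), mk(S, S)).
Decompose tup/3: S =?= plus(6, plus(k, h(k))),  U =?= tup(mk(B, k), B, k),  B =?= mk(S, S).
Bind S := plus(6, plus(k, h(k))); substituting into the one remaining equation that mentions S gives: B =?= mk(plus(6, plus(k, h(k))), plus(6, plus(k, h(k)))). Substituting into the earlier binding gives Y2 := plus(6, plus(k, h(k))).
Bind U := tup(mk(B, k), B, k); no other remaining equation mentions U.
Bind B := mk(plus(6, plus(k, h(k))), plus(6, plus(k, h(k)))). Substituting into the earlier bindings gives Z := mk(plus(6, plus(k, h(k))), plus(6, plus(k, h(k)))), U := tup(mk(mk(plus(6, plus(k, h(k))), plus(6, plus(k, h(k)))), k), mk(plus(6, plus(k, h(k))), plus(6, plus(k, h(k)))), k).
MGU = { Z := mk(plus(6, plus(k, h(k))), plus(6, plus(k, h(k)))), Y2 := plus(6, plus(k, h(k))), T := plus(k, h(k)), S := plus(6, plus(k, h(k))), U := tup(mk(mk(plus(6, plus(k, h(k))), plus(6, plus(k, h(k)))), k), mk(plus(6, plus(k, h(k))), plus(6, plus(k, h(k)))), k), B := mk(plus(6, plus(k, h(k))), plus(6, plus(k, h(k)))) }, so B := mk(plus(6, plus(k, h(k))), plus(6, plus(k, h(k)))).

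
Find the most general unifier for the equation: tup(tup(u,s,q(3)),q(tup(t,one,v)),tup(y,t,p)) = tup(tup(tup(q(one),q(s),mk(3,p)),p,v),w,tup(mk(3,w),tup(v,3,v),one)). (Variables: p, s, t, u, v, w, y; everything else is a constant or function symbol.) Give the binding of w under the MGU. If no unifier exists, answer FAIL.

Decompose tup/3: tup(u,s,q(3)) = tup(tup(q(one),q(s),mk(3,p)),p,v),  q(tup(t,one,v)) = w,  tup(y,t,p) = tup(mk(3,w),tup(v,3,v),one).
Decompose tup/3: u = tup(q(one),q(s),mk(3,p)),  s = p,  q(3) = v.
Bind u := tup(q(one),q(s),mk(3,p)); no other remaining equation mentions u.
Bind s := p; no other remaining equation mentions s. Substituting into the earlier binding gives u := tup(q(one),q(p),mk(3,p)).
Bind v := q(3); substituting into the remaining equations gives: q(tup(t,one,q(3))) = w,  tup(y,t,p) = tup(mk(3,w),tup(q(3),3,q(3)),one).
Bind w := q(tup(t,one,q(3))); substituting into the remaining equation gives: tup(y,t,p) = tup(mk(3,q(tup(t,one,q(3)))),tup(q(3),3,q(3)),one).
Decompose tup/3: y = mk(3,q(tup(t,one,q(3)))),  t = tup(q(3),3,q(3)),  p = one.
Bind y := mk(3,q(tup(t,one,q(3)))); no other remaining equation mentions y.
Bind t := tup(q(3),3,q(3)); no other remaining equation mentions t. Substituting into the earlier bindings gives w := q(tup(tup(q(3),3,q(3)),one,q(3))), y := mk(3,q(tup(tup(q(3),3,q(3)),one,q(3)))).
Bind p := one. Substituting into the earlier bindings gives u := tup(q(one),q(one),mk(3,one)), s := one.
MGU = { u -> tup(q(one),q(one),mk(3,one)), s -> one, v -> q(3), w -> q(tup(tup(q(3),3,q(3)),one,q(3))), y -> mk(3,q(tup(tup(q(3),3,q(3)),one,q(3)))), t -> tup(q(3),3,q(3)), p -> one }, so w -> q(tup(tup(q(3),3,q(3)),one,q(3))).

q(tup(tup(q(3),3,q(3)),one,q(3)))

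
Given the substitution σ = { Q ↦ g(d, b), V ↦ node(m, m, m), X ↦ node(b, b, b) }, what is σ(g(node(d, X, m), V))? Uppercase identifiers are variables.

g(node(d, node(b, b, b), m), node(m, m, m))

Replace each occurrence of V with node(m, m, m).
Replace each occurrence of X with node(b, b, b).
Result: g(node(d, node(b, b, b), m), node(m, m, m)).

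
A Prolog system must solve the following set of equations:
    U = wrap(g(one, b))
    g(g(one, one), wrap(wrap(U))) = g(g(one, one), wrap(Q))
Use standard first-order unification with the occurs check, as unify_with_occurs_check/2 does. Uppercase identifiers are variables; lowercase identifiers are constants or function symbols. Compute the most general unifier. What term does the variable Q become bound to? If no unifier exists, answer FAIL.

Bind U := wrap(g(one, b)); substituting into the remaining equation gives: g(g(one, one), wrap(wrap(wrap(g(one, b))))) = g(g(one, one), wrap(Q)).
Decompose g/2: g(one, one) = g(one, one),  wrap(wrap(wrap(g(one, b)))) = wrap(Q).
Delete trivial equation g(one, one) = g(one, one).
Decompose wrap/1: wrap(wrap(g(one, b))) = Q.
Bind Q := wrap(wrap(g(one, b))).
MGU = { U ↦ wrap(g(one, b)), Q ↦ wrap(wrap(g(one, b))) }, so Q ↦ wrap(wrap(g(one, b))).

wrap(wrap(g(one, b)))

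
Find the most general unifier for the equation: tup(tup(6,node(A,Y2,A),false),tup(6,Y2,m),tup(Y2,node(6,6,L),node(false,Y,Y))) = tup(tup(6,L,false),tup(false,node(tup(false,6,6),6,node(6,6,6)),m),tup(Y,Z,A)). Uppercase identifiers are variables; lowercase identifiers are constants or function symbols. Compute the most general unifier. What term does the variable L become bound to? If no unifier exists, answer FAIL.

FAIL

Decompose tup/3: tup(6,node(A,Y2,A),false) = tup(6,L,false),  tup(6,Y2,m) = tup(false,node(tup(false,6,6),6,node(6,6,6)),m),  tup(Y2,node(6,6,L),node(false,Y,Y)) = tup(Y,Z,A).
Decompose tup/3: 6 = 6,  node(A,Y2,A) = L,  false = false.
Delete trivial equation 6 = 6.
Bind L := node(A,Y2,A); substituting into the one remaining equation that mentions L gives: tup(Y2,node(6,6,node(A,Y2,A)),node(false,Y,Y)) = tup(Y,Z,A).
Delete trivial equation false = false.
Decompose tup/3: 6 = false,  Y2 = node(tup(false,6,6),6,node(6,6,6)),  m = m.
Clash: constants 6 and false differ; no unifier exists.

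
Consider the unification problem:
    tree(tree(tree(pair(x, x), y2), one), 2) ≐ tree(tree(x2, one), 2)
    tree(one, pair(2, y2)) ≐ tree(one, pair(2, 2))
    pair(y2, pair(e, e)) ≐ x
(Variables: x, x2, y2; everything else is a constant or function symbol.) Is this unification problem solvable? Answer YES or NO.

Decompose tree/2: tree(tree(pair(x, x), y2), one) ≐ tree(x2, one),  2 ≐ 2.
Decompose tree/2: tree(pair(x, x), y2) ≐ x2,  one ≐ one.
Bind x2 := tree(pair(x, x), y2); no other remaining equation mentions x2.
Delete trivial equation one ≐ one.
Delete trivial equation 2 ≐ 2.
Decompose tree/2: one ≐ one,  pair(2, y2) ≐ pair(2, 2).
Delete trivial equation one ≐ one.
Decompose pair/2: 2 ≐ 2,  y2 ≐ 2.
Delete trivial equation 2 ≐ 2.
Bind y2 := 2; substituting into the remaining equation gives: pair(2, pair(e, e)) ≐ x. Substituting into the earlier binding gives x2 := tree(pair(x, x), 2).
Bind x := pair(2, pair(e, e)). Substituting into the earlier binding gives x2 := tree(pair(pair(2, pair(e, e)), pair(2, pair(e, e))), 2).
No equations remain and no clash or occurs-check failure arose, so a unifier exists.

YES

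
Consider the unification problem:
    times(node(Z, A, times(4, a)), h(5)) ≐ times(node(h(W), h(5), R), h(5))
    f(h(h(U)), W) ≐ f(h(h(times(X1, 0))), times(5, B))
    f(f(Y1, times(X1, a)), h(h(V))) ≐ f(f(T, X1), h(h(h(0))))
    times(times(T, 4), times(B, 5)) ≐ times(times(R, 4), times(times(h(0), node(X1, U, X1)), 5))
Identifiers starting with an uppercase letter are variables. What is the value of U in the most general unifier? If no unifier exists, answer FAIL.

Decompose times/2: node(Z, A, times(4, a)) ≐ node(h(W), h(5), R),  h(5) ≐ h(5).
Decompose node/3: Z ≐ h(W),  A ≐ h(5),  times(4, a) ≐ R.
Bind Z := h(W); no other remaining equation mentions Z.
Bind A := h(5); no other remaining equation mentions A.
Bind R := times(4, a); substituting into the one remaining equation that mentions R gives: times(times(T, 4), times(B, 5)) ≐ times(times(times(4, a), 4), times(times(h(0), node(X1, U, X1)), 5)).
Delete trivial equation h(5) ≐ h(5).
Decompose f/2: h(h(U)) ≐ h(h(times(X1, 0))),  W ≐ times(5, B).
Decompose h/1: h(U) ≐ h(times(X1, 0)).
Decompose h/1: U ≐ times(X1, 0).
Bind U := times(X1, 0); substituting into the one remaining equation that mentions U gives: times(times(T, 4), times(B, 5)) ≐ times(times(times(4, a), 4), times(times(h(0), node(X1, times(X1, 0), X1)), 5)).
Bind W := times(5, B); no other remaining equation mentions W. Substituting into the earlier binding gives Z := h(times(5, B)).
Decompose f/2: f(Y1, times(X1, a)) ≐ f(T, X1),  h(h(V)) ≐ h(h(h(0))).
Decompose f/2: Y1 ≐ T,  times(X1, a) ≐ X1.
Bind Y1 := T; no other remaining equation mentions Y1.
Occurs check fails: X1 occurs in times(X1, a); the equation X1 ≐ times(X1, a) has no finite solution.

FAIL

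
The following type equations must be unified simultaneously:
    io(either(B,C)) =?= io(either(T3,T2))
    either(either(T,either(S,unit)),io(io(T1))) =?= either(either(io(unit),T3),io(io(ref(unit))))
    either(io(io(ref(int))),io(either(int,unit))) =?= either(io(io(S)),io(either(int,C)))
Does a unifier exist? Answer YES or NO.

Decompose io/1: either(B,C) =?= either(T3,T2).
Decompose either/2: B =?= T3,  C =?= T2.
Bind B := T3; no other remaining equation mentions B.
Bind C := T2; substituting into the one remaining equation that mentions C gives: either(io(io(ref(int))),io(either(int,unit))) =?= either(io(io(S)),io(either(int,T2))).
Decompose either/2: either(T,either(S,unit)) =?= either(io(unit),T3),  io(io(T1)) =?= io(io(ref(unit))).
Decompose either/2: T =?= io(unit),  either(S,unit) =?= T3.
Bind T := io(unit); no other remaining equation mentions T.
Bind T3 := either(S,unit); no other remaining equation mentions T3. Substituting into the earlier binding gives B := either(S,unit).
Decompose io/1: io(T1) =?= io(ref(unit)).
Decompose io/1: T1 =?= ref(unit).
Bind T1 := ref(unit); no other remaining equation mentions T1.
Decompose either/2: io(io(ref(int))) =?= io(io(S)),  io(either(int,unit)) =?= io(either(int,T2)).
Decompose io/1: io(ref(int)) =?= io(S).
Decompose io/1: ref(int) =?= S.
Bind S := ref(int); no other remaining equation mentions S. Substituting into the earlier bindings gives B := either(ref(int),unit), T3 := either(ref(int),unit).
Decompose io/1: either(int,unit) =?= either(int,T2).
Decompose either/2: int =?= int,  unit =?= T2.
Delete trivial equation int =?= int.
Bind T2 := unit. Substituting into the earlier binding gives C := unit.
No equations remain and no clash or occurs-check failure arose, so a unifier exists.

YES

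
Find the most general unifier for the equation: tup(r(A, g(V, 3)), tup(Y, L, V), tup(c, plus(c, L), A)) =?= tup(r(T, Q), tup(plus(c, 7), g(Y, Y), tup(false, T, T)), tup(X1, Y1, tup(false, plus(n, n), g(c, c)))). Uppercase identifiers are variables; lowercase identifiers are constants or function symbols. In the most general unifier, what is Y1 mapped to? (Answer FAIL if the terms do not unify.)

plus(c, g(plus(c, 7), plus(c, 7)))

Decompose tup/3: r(A, g(V, 3)) =?= r(T, Q),  tup(Y, L, V) =?= tup(plus(c, 7), g(Y, Y), tup(false, T, T)),  tup(c, plus(c, L), A) =?= tup(X1, Y1, tup(false, plus(n, n), g(c, c))).
Decompose r/2: A =?= T,  g(V, 3) =?= Q.
Bind A := T; substituting into the one remaining equation that mentions A gives: tup(c, plus(c, L), T) =?= tup(X1, Y1, tup(false, plus(n, n), g(c, c))).
Bind Q := g(V, 3); no other remaining equation mentions Q.
Decompose tup/3: Y =?= plus(c, 7),  L =?= g(Y, Y),  V =?= tup(false, T, T).
Bind Y := plus(c, 7); substituting into the one remaining equation that mentions Y gives: L =?= g(plus(c, 7), plus(c, 7)).
Bind L := g(plus(c, 7), plus(c, 7)); substituting into the one remaining equation that mentions L gives: tup(c, plus(c, g(plus(c, 7), plus(c, 7))), T) =?= tup(X1, Y1, tup(false, plus(n, n), g(c, c))).
Bind V := tup(false, T, T); no other remaining equation mentions V. Substituting into the earlier binding gives Q := g(tup(false, T, T), 3).
Decompose tup/3: c =?= X1,  plus(c, g(plus(c, 7), plus(c, 7))) =?= Y1,  T =?= tup(false, plus(n, n), g(c, c)).
Bind X1 := c; no other remaining equation mentions X1.
Bind Y1 := plus(c, g(plus(c, 7), plus(c, 7))); no other remaining equation mentions Y1.
Bind T := tup(false, plus(n, n), g(c, c)). Substituting into the earlier bindings gives A := tup(false, plus(n, n), g(c, c)), Q := g(tup(false, tup(false, plus(n, n), g(c, c)), tup(false, plus(n, n), g(c, c))), 3), V := tup(false, tup(false, plus(n, n), g(c, c)), tup(false, plus(n, n), g(c, c))).
MGU = { A ↦ tup(false, plus(n, n), g(c, c)), Q ↦ g(tup(false, tup(false, plus(n, n), g(c, c)), tup(false, plus(n, n), g(c, c))), 3), Y ↦ plus(c, 7), L ↦ g(plus(c, 7), plus(c, 7)), V ↦ tup(false, tup(false, plus(n, n), g(c, c)), tup(false, plus(n, n), g(c, c))), X1 ↦ c, Y1 ↦ plus(c, g(plus(c, 7), plus(c, 7))), T ↦ tup(false, plus(n, n), g(c, c)) }, so Y1 ↦ plus(c, g(plus(c, 7), plus(c, 7))).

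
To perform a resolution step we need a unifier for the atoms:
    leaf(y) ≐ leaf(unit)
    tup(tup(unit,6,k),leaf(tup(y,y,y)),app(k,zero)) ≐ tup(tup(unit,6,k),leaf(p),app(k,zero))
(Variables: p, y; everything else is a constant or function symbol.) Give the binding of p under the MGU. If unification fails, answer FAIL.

Decompose leaf/1: y ≐ unit.
Bind y := unit; substituting into the remaining equation gives: tup(tup(unit,6,k),leaf(tup(unit,unit,unit)),app(k,zero)) ≐ tup(tup(unit,6,k),leaf(p),app(k,zero)).
Decompose tup/3: tup(unit,6,k) ≐ tup(unit,6,k),  leaf(tup(unit,unit,unit)) ≐ leaf(p),  app(k,zero) ≐ app(k,zero).
Delete trivial equation tup(unit,6,k) ≐ tup(unit,6,k).
Decompose leaf/1: tup(unit,unit,unit) ≐ p.
Bind p := tup(unit,unit,unit); no other remaining equation mentions p.
Delete trivial equation app(k,zero) ≐ app(k,zero).
MGU = { y ↦ unit, p ↦ tup(unit,unit,unit) }, so p ↦ tup(unit,unit,unit).

tup(unit,unit,unit)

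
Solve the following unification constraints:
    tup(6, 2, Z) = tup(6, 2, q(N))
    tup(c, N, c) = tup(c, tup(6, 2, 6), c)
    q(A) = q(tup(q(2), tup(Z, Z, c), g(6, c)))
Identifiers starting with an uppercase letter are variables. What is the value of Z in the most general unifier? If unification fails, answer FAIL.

q(tup(6, 2, 6))

Decompose tup/3: 6 = 6,  2 = 2,  Z = q(N).
Delete trivial equation 6 = 6.
Delete trivial equation 2 = 2.
Bind Z := q(N); substituting into the one remaining equation that mentions Z gives: q(A) = q(tup(q(2), tup(q(N), q(N), c), g(6, c))).
Decompose tup/3: c = c,  N = tup(6, 2, 6),  c = c.
Delete trivial equation c = c.
Bind N := tup(6, 2, 6); substituting into the one remaining equation that mentions N gives: q(A) = q(tup(q(2), tup(q(tup(6, 2, 6)), q(tup(6, 2, 6)), c), g(6, c))). Substituting into the earlier binding gives Z := q(tup(6, 2, 6)).
Delete trivial equation c = c.
Decompose q/1: A = tup(q(2), tup(q(tup(6, 2, 6)), q(tup(6, 2, 6)), c), g(6, c)).
Bind A := tup(q(2), tup(q(tup(6, 2, 6)), q(tup(6, 2, 6)), c), g(6, c)).
MGU = { Z -> q(tup(6, 2, 6)), N -> tup(6, 2, 6), A -> tup(q(2), tup(q(tup(6, 2, 6)), q(tup(6, 2, 6)), c), g(6, c)) }, so Z -> q(tup(6, 2, 6)).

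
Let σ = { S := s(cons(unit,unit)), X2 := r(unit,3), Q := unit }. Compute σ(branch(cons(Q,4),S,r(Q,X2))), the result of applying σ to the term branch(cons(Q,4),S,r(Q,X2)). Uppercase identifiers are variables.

Replace each occurrence of S with s(cons(unit,unit)).
Replace each occurrence of X2 with r(unit,3).
Replace each occurrence of Q with unit.
Result: branch(cons(unit,4),s(cons(unit,unit)),r(unit,r(unit,3))).

branch(cons(unit,4),s(cons(unit,unit)),r(unit,r(unit,3)))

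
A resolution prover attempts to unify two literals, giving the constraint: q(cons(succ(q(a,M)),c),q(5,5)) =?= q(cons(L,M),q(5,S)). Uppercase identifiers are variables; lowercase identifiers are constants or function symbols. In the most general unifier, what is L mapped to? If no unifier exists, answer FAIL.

Decompose q/2: cons(succ(q(a,M)),c) =?= cons(L,M),  q(5,5) =?= q(5,S).
Decompose cons/2: succ(q(a,M)) =?= L,  c =?= M.
Bind L := succ(q(a,M)); no other remaining equation mentions L.
Bind M := c; no other remaining equation mentions M. Substituting into the earlier binding gives L := succ(q(a,c)).
Decompose q/2: 5 =?= 5,  5 =?= S.
Delete trivial equation 5 =?= 5.
Bind S := 5.
MGU = { L -> succ(q(a,c)), M -> c, S -> 5 }, so L -> succ(q(a,c)).

succ(q(a,c))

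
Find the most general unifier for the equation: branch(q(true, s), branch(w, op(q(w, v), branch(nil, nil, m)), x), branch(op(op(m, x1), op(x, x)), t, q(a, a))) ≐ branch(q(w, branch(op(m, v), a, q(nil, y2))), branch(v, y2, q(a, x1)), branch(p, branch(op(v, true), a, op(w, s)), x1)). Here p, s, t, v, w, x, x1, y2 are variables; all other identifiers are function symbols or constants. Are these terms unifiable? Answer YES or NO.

Decompose branch/3: q(true, s) ≐ q(w, branch(op(m, v), a, q(nil, y2))),  branch(w, op(q(w, v), branch(nil, nil, m)), x) ≐ branch(v, y2, q(a, x1)),  branch(op(op(m, x1), op(x, x)), t, q(a, a)) ≐ branch(p, branch(op(v, true), a, op(w, s)), x1).
Decompose q/2: true ≐ w,  s ≐ branch(op(m, v), a, q(nil, y2)).
Bind w := true; substituting into the 2 remaining equations that mention w gives: branch(true, op(q(true, v), branch(nil, nil, m)), x) ≐ branch(v, y2, q(a, x1)),  branch(op(op(m, x1), op(x, x)), t, q(a, a)) ≐ branch(p, branch(op(v, true), a, op(true, s)), x1).
Bind s := branch(op(m, v), a, q(nil, y2)); substituting into the one remaining equation that mentions s gives: branch(op(op(m, x1), op(x, x)), t, q(a, a)) ≐ branch(p, branch(op(v, true), a, op(true, branch(op(m, v), a, q(nil, y2)))), x1).
Decompose branch/3: true ≐ v,  op(q(true, v), branch(nil, nil, m)) ≐ y2,  x ≐ q(a, x1).
Bind v := true; substituting into the 2 remaining equations that mention v gives: op(q(true, true), branch(nil, nil, m)) ≐ y2,  branch(op(op(m, x1), op(x, x)), t, q(a, a)) ≐ branch(p, branch(op(true, true), a, op(true, branch(op(m, true), a, q(nil, y2)))), x1). Substituting into the earlier binding gives s := branch(op(m, true), a, q(nil, y2)).
Bind y2 := op(q(true, true), branch(nil, nil, m)); substituting into the one remaining equation that mentions y2 gives: branch(op(op(m, x1), op(x, x)), t, q(a, a)) ≐ branch(p, branch(op(true, true), a, op(true, branch(op(m, true), a, q(nil, op(q(true, true), branch(nil, nil, m)))))), x1). Substituting into the earlier binding gives s := branch(op(m, true), a, q(nil, op(q(true, true), branch(nil, nil, m)))).
Bind x := q(a, x1); substituting into the remaining equation gives: branch(op(op(m, x1), op(q(a, x1), q(a, x1))), t, q(a, a)) ≐ branch(p, branch(op(true, true), a, op(true, branch(op(m, true), a, q(nil, op(q(true, true), branch(nil, nil, m)))))), x1).
Decompose branch/3: op(op(m, x1), op(q(a, x1), q(a, x1))) ≐ p,  t ≐ branch(op(true, true), a, op(true, branch(op(m, true), a, q(nil, op(q(true, true), branch(nil, nil, m)))))),  q(a, a) ≐ x1.
Bind p := op(op(m, x1), op(q(a, x1), q(a, x1))); no other remaining equation mentions p.
Bind t := branch(op(true, true), a, op(true, branch(op(m, true), a, q(nil, op(q(true, true), branch(nil, nil, m)))))); no other remaining equation mentions t.
Bind x1 := q(a, a). Substituting into the earlier bindings gives x := q(a, q(a, a)), p := op(op(m, q(a, a)), op(q(a, q(a, a)), q(a, q(a, a)))).
No equations remain and no clash or occurs-check failure arose, so a unifier exists.

YES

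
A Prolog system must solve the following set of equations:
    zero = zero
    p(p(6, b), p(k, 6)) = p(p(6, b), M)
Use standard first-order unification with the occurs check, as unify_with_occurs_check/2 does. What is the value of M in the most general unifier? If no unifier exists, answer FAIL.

p(k, 6)

Delete trivial equation zero = zero.
Decompose p/2: p(6, b) = p(6, b),  p(k, 6) = M.
Delete trivial equation p(6, b) = p(6, b).
Bind M := p(k, 6).
MGU = { M ↦ p(k, 6) }, so M ↦ p(k, 6).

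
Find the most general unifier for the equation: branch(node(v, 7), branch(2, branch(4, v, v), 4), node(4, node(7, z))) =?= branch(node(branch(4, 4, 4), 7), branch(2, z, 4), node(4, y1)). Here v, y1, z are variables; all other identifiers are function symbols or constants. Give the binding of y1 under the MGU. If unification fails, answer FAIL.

Decompose branch/3: node(v, 7) =?= node(branch(4, 4, 4), 7),  branch(2, branch(4, v, v), 4) =?= branch(2, z, 4),  node(4, node(7, z)) =?= node(4, y1).
Decompose node/2: v =?= branch(4, 4, 4),  7 =?= 7.
Bind v := branch(4, 4, 4); substituting into the one remaining equation that mentions v gives: branch(2, branch(4, branch(4, 4, 4), branch(4, 4, 4)), 4) =?= branch(2, z, 4).
Delete trivial equation 7 =?= 7.
Decompose branch/3: 2 =?= 2,  branch(4, branch(4, 4, 4), branch(4, 4, 4)) =?= z,  4 =?= 4.
Delete trivial equation 2 =?= 2.
Bind z := branch(4, branch(4, 4, 4), branch(4, 4, 4)); substituting into the one remaining equation that mentions z gives: node(4, node(7, branch(4, branch(4, 4, 4), branch(4, 4, 4)))) =?= node(4, y1).
Delete trivial equation 4 =?= 4.
Decompose node/2: 4 =?= 4,  node(7, branch(4, branch(4, 4, 4), branch(4, 4, 4))) =?= y1.
Delete trivial equation 4 =?= 4.
Bind y1 := node(7, branch(4, branch(4, 4, 4), branch(4, 4, 4))).
MGU = { v -> branch(4, 4, 4), z -> branch(4, branch(4, 4, 4), branch(4, 4, 4)), y1 -> node(7, branch(4, branch(4, 4, 4), branch(4, 4, 4))) }, so y1 -> node(7, branch(4, branch(4, 4, 4), branch(4, 4, 4))).

node(7, branch(4, branch(4, 4, 4), branch(4, 4, 4)))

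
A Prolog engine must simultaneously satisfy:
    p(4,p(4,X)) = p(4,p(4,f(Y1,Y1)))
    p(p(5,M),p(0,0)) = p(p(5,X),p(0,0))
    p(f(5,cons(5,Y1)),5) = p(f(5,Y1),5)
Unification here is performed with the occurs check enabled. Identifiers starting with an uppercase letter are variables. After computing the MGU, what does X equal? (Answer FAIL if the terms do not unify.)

Decompose p/2: 4 = 4,  p(4,X) = p(4,f(Y1,Y1)).
Delete trivial equation 4 = 4.
Decompose p/2: 4 = 4,  X = f(Y1,Y1).
Delete trivial equation 4 = 4.
Bind X := f(Y1,Y1); substituting into the one remaining equation that mentions X gives: p(p(5,M),p(0,0)) = p(p(5,f(Y1,Y1)),p(0,0)).
Decompose p/2: p(5,M) = p(5,f(Y1,Y1)),  p(0,0) = p(0,0).
Decompose p/2: 5 = 5,  M = f(Y1,Y1).
Delete trivial equation 5 = 5.
Bind M := f(Y1,Y1); no other remaining equation mentions M.
Delete trivial equation p(0,0) = p(0,0).
Decompose p/2: f(5,cons(5,Y1)) = f(5,Y1),  5 = 5.
Decompose f/2: 5 = 5,  cons(5,Y1) = Y1.
Delete trivial equation 5 = 5.
Occurs check fails: Y1 occurs in cons(5,Y1); the equation Y1 = cons(5,Y1) has no finite solution.

FAIL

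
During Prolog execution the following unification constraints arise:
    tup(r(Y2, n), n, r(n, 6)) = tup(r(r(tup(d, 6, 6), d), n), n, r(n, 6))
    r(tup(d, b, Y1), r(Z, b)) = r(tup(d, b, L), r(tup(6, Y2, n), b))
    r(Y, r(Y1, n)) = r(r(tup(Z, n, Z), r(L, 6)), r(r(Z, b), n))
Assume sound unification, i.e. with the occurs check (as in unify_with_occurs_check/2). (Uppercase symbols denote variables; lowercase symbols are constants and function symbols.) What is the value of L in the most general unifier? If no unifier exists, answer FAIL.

r(tup(6, r(tup(d, 6, 6), d), n), b)

Decompose tup/3: r(Y2, n) = r(r(tup(d, 6, 6), d), n),  n = n,  r(n, 6) = r(n, 6).
Decompose r/2: Y2 = r(tup(d, 6, 6), d),  n = n.
Bind Y2 := r(tup(d, 6, 6), d); substituting into the one remaining equation that mentions Y2 gives: r(tup(d, b, Y1), r(Z, b)) = r(tup(d, b, L), r(tup(6, r(tup(d, 6, 6), d), n), b)).
Delete trivial equation n = n.
Delete trivial equation n = n.
Delete trivial equation r(n, 6) = r(n, 6).
Decompose r/2: tup(d, b, Y1) = tup(d, b, L),  r(Z, b) = r(tup(6, r(tup(d, 6, 6), d), n), b).
Decompose tup/3: d = d,  b = b,  Y1 = L.
Delete trivial equation d = d.
Delete trivial equation b = b.
Bind Y1 := L; substituting into the one remaining equation that mentions Y1 gives: r(Y, r(L, n)) = r(r(tup(Z, n, Z), r(L, 6)), r(r(Z, b), n)).
Decompose r/2: Z = tup(6, r(tup(d, 6, 6), d), n),  b = b.
Bind Z := tup(6, r(tup(d, 6, 6), d), n); substituting into the one remaining equation that mentions Z gives: r(Y, r(L, n)) = r(r(tup(tup(6, r(tup(d, 6, 6), d), n), n, tup(6, r(tup(d, 6, 6), d), n)), r(L, 6)), r(r(tup(6, r(tup(d, 6, 6), d), n), b), n)).
Delete trivial equation b = b.
Decompose r/2: Y = r(tup(tup(6, r(tup(d, 6, 6), d), n), n, tup(6, r(tup(d, 6, 6), d), n)), r(L, 6)),  r(L, n) = r(r(tup(6, r(tup(d, 6, 6), d), n), b), n).
Bind Y := r(tup(tup(6, r(tup(d, 6, 6), d), n), n, tup(6, r(tup(d, 6, 6), d), n)), r(L, 6)); no other remaining equation mentions Y.
Decompose r/2: L = r(tup(6, r(tup(d, 6, 6), d), n), b),  n = n.
Bind L := r(tup(6, r(tup(d, 6, 6), d), n), b); no other remaining equation mentions L. Substituting into the earlier bindings gives Y1 := r(tup(6, r(tup(d, 6, 6), d), n), b), Y := r(tup(tup(6, r(tup(d, 6, 6), d), n), n, tup(6, r(tup(d, 6, 6), d), n)), r(r(tup(6, r(tup(d, 6, 6), d), n), b), 6)).
Delete trivial equation n = n.
MGU = { Y2 -> r(tup(d, 6, 6), d), Y1 -> r(tup(6, r(tup(d, 6, 6), d), n), b), Z -> tup(6, r(tup(d, 6, 6), d), n), Y -> r(tup(tup(6, r(tup(d, 6, 6), d), n), n, tup(6, r(tup(d, 6, 6), d), n)), r(r(tup(6, r(tup(d, 6, 6), d), n), b), 6)), L -> r(tup(6, r(tup(d, 6, 6), d), n), b) }, so L -> r(tup(6, r(tup(d, 6, 6), d), n), b).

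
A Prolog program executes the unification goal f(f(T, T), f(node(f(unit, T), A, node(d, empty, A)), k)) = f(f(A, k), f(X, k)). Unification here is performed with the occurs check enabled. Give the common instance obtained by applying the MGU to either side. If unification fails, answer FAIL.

f(f(k, k), f(node(f(unit, k), k, node(d, empty, k)), k))

Decompose f/2: f(T, T) = f(A, k),  f(node(f(unit, T), A, node(d, empty, A)), k) = f(X, k).
Decompose f/2: T = A,  T = k.
Bind T := A; substituting into the remaining equations gives: A = k,  f(node(f(unit, A), A, node(d, empty, A)), k) = f(X, k).
Bind A := k; substituting into the remaining equation gives: f(node(f(unit, k), k, node(d, empty, k)), k) = f(X, k). Substituting into the earlier binding gives T := k.
Decompose f/2: node(f(unit, k), k, node(d, empty, k)) = X,  k = k.
Bind X := node(f(unit, k), k, node(d, empty, k)); no other remaining equation mentions X.
Delete trivial equation k = k.
Applying the MGU to either side gives f(f(k, k), f(node(f(unit, k), k, node(d, empty, k)), k)).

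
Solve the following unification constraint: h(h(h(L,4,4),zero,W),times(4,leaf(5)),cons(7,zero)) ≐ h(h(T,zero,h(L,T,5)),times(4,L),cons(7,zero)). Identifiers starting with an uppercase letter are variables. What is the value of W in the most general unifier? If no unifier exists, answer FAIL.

h(leaf(5),h(leaf(5),4,4),5)

Decompose h/3: h(h(L,4,4),zero,W) ≐ h(T,zero,h(L,T,5)),  times(4,leaf(5)) ≐ times(4,L),  cons(7,zero) ≐ cons(7,zero).
Decompose h/3: h(L,4,4) ≐ T,  zero ≐ zero,  W ≐ h(L,T,5).
Bind T := h(L,4,4); substituting into the one remaining equation that mentions T gives: W ≐ h(L,h(L,4,4),5).
Delete trivial equation zero ≐ zero.
Bind W := h(L,h(L,4,4),5); no other remaining equation mentions W.
Decompose times/2: 4 ≐ 4,  leaf(5) ≐ L.
Delete trivial equation 4 ≐ 4.
Bind L := leaf(5); no other remaining equation mentions L. Substituting into the earlier bindings gives T := h(leaf(5),4,4), W := h(leaf(5),h(leaf(5),4,4),5).
Delete trivial equation cons(7,zero) ≐ cons(7,zero).
MGU = { T ↦ h(leaf(5),4,4), W ↦ h(leaf(5),h(leaf(5),4,4),5), L ↦ leaf(5) }, so W ↦ h(leaf(5),h(leaf(5),4,4),5).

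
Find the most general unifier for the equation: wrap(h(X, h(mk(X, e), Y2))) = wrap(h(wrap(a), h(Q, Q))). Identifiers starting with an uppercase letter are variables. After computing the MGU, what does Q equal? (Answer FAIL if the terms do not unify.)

mk(wrap(a), e)

Decompose wrap/1: h(X, h(mk(X, e), Y2)) = h(wrap(a), h(Q, Q)).
Decompose h/2: X = wrap(a),  h(mk(X, e), Y2) = h(Q, Q).
Bind X := wrap(a); substituting into the remaining equation gives: h(mk(wrap(a), e), Y2) = h(Q, Q).
Decompose h/2: mk(wrap(a), e) = Q,  Y2 = Q.
Bind Q := mk(wrap(a), e); substituting into the remaining equation gives: Y2 = mk(wrap(a), e).
Bind Y2 := mk(wrap(a), e).
MGU = { X ↦ wrap(a), Q ↦ mk(wrap(a), e), Y2 ↦ mk(wrap(a), e) }, so Q ↦ mk(wrap(a), e).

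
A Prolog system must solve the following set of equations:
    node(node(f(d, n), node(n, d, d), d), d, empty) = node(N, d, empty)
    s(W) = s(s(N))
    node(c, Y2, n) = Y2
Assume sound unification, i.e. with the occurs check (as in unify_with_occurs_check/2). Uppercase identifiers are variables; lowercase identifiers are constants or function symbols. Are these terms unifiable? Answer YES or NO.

Decompose node/3: node(f(d, n), node(n, d, d), d) = N,  d = d,  empty = empty.
Bind N := node(f(d, n), node(n, d, d), d); substituting into the one remaining equation that mentions N gives: s(W) = s(s(node(f(d, n), node(n, d, d), d))).
Delete trivial equation d = d.
Delete trivial equation empty = empty.
Decompose s/1: W = s(node(f(d, n), node(n, d, d), d)).
Bind W := s(node(f(d, n), node(n, d, d), d)); no other remaining equation mentions W.
Occurs check fails: Y2 occurs in node(c, Y2, n); the equation Y2 = node(c, Y2, n) has no finite solution.

NO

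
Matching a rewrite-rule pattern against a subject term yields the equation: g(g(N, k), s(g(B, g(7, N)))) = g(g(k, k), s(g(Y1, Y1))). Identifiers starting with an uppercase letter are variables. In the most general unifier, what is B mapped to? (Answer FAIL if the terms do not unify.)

Decompose g/2: g(N, k) = g(k, k),  s(g(B, g(7, N))) = s(g(Y1, Y1)).
Decompose g/2: N = k,  k = k.
Bind N := k; substituting into the one remaining equation that mentions N gives: s(g(B, g(7, k))) = s(g(Y1, Y1)).
Delete trivial equation k = k.
Decompose s/1: g(B, g(7, k)) = g(Y1, Y1).
Decompose g/2: B = Y1,  g(7, k) = Y1.
Bind B := Y1; no other remaining equation mentions B.
Bind Y1 := g(7, k). Substituting into the earlier binding gives B := g(7, k).
MGU = { N -> k, B -> g(7, k), Y1 -> g(7, k) }, so B -> g(7, k).

g(7, k)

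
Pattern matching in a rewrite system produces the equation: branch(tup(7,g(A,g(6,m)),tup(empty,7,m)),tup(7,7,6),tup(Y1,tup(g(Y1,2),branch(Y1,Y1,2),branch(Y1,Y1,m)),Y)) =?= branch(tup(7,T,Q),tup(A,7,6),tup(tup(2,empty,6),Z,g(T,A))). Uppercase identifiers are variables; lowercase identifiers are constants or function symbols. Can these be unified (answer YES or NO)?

Decompose branch/3: tup(7,g(A,g(6,m)),tup(empty,7,m)) =?= tup(7,T,Q),  tup(7,7,6) =?= tup(A,7,6),  tup(Y1,tup(g(Y1,2),branch(Y1,Y1,2),branch(Y1,Y1,m)),Y) =?= tup(tup(2,empty,6),Z,g(T,A)).
Decompose tup/3: 7 =?= 7,  g(A,g(6,m)) =?= T,  tup(empty,7,m) =?= Q.
Delete trivial equation 7 =?= 7.
Bind T := g(A,g(6,m)); substituting into the one remaining equation that mentions T gives: tup(Y1,tup(g(Y1,2),branch(Y1,Y1,2),branch(Y1,Y1,m)),Y) =?= tup(tup(2,empty,6),Z,g(g(A,g(6,m)),A)).
Bind Q := tup(empty,7,m); no other remaining equation mentions Q.
Decompose tup/3: 7 =?= A,  7 =?= 7,  6 =?= 6.
Bind A := 7; substituting into the one remaining equation that mentions A gives: tup(Y1,tup(g(Y1,2),branch(Y1,Y1,2),branch(Y1,Y1,m)),Y) =?= tup(tup(2,empty,6),Z,g(g(7,g(6,m)),7)). Substituting into the earlier binding gives T := g(7,g(6,m)).
Delete trivial equation 7 =?= 7.
Delete trivial equation 6 =?= 6.
Decompose tup/3: Y1 =?= tup(2,empty,6),  tup(g(Y1,2),branch(Y1,Y1,2),branch(Y1,Y1,m)) =?= Z,  Y =?= g(g(7,g(6,m)),7).
Bind Y1 := tup(2,empty,6); substituting into the one remaining equation that mentions Y1 gives: tup(g(tup(2,empty,6),2),branch(tup(2,empty,6),tup(2,empty,6),2),branch(tup(2,empty,6),tup(2,empty,6),m)) =?= Z.
Bind Z := tup(g(tup(2,empty,6),2),branch(tup(2,empty,6),tup(2,empty,6),2),branch(tup(2,empty,6),tup(2,empty,6),m)); no other remaining equation mentions Z.
Bind Y := g(g(7,g(6,m)),7).
No equations remain and no clash or occurs-check failure arose, so a unifier exists.

YES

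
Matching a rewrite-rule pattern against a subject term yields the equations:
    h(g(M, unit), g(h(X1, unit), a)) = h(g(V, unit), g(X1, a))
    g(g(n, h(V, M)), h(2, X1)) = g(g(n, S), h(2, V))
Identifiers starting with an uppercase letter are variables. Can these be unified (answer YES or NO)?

Decompose h/2: g(M, unit) = g(V, unit),  g(h(X1, unit), a) = g(X1, a).
Decompose g/2: M = V,  unit = unit.
Bind M := V; substituting into the one remaining equation that mentions M gives: g(g(n, h(V, V)), h(2, X1)) = g(g(n, S), h(2, V)).
Delete trivial equation unit = unit.
Decompose g/2: h(X1, unit) = X1,  a = a.
Occurs check fails: X1 occurs in h(X1, unit); the equation X1 = h(X1, unit) has no finite solution.

NO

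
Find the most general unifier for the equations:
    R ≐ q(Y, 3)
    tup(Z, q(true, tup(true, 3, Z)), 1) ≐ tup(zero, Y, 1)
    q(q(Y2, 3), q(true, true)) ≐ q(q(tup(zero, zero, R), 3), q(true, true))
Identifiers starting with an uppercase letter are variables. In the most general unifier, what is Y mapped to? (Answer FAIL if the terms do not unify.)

Bind R := q(Y, 3); substituting into the one remaining equation that mentions R gives: q(q(Y2, 3), q(true, true)) ≐ q(q(tup(zero, zero, q(Y, 3)), 3), q(true, true)).
Decompose tup/3: Z ≐ zero,  q(true, tup(true, 3, Z)) ≐ Y,  1 ≐ 1.
Bind Z := zero; substituting into the one remaining equation that mentions Z gives: q(true, tup(true, 3, zero)) ≐ Y.
Bind Y := q(true, tup(true, 3, zero)); substituting into the one remaining equation that mentions Y gives: q(q(Y2, 3), q(true, true)) ≐ q(q(tup(zero, zero, q(q(true, tup(true, 3, zero)), 3)), 3), q(true, true)). Substituting into the earlier binding gives R := q(q(true, tup(true, 3, zero)), 3).
Delete trivial equation 1 ≐ 1.
Decompose q/2: q(Y2, 3) ≐ q(tup(zero, zero, q(q(true, tup(true, 3, zero)), 3)), 3),  q(true, true) ≐ q(true, true).
Decompose q/2: Y2 ≐ tup(zero, zero, q(q(true, tup(true, 3, zero)), 3)),  3 ≐ 3.
Bind Y2 := tup(zero, zero, q(q(true, tup(true, 3, zero)), 3)); no other remaining equation mentions Y2.
Delete trivial equation 3 ≐ 3.
Delete trivial equation q(true, true) ≐ q(true, true).
MGU = { R -> q(q(true, tup(true, 3, zero)), 3), Z -> zero, Y -> q(true, tup(true, 3, zero)), Y2 -> tup(zero, zero, q(q(true, tup(true, 3, zero)), 3)) }, so Y -> q(true, tup(true, 3, zero)).

q(true, tup(true, 3, zero))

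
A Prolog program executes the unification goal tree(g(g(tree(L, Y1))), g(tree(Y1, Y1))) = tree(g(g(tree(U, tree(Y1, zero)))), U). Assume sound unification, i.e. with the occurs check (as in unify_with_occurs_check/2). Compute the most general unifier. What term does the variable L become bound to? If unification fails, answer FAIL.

Decompose tree/2: g(g(tree(L, Y1))) = g(g(tree(U, tree(Y1, zero)))),  g(tree(Y1, Y1)) = U.
Decompose g/1: g(tree(L, Y1)) = g(tree(U, tree(Y1, zero))).
Decompose g/1: tree(L, Y1) = tree(U, tree(Y1, zero)).
Decompose tree/2: L = U,  Y1 = tree(Y1, zero).
Bind L := U; no other remaining equation mentions L.
Occurs check fails: Y1 occurs in tree(Y1, zero); the equation Y1 = tree(Y1, zero) has no finite solution.

FAIL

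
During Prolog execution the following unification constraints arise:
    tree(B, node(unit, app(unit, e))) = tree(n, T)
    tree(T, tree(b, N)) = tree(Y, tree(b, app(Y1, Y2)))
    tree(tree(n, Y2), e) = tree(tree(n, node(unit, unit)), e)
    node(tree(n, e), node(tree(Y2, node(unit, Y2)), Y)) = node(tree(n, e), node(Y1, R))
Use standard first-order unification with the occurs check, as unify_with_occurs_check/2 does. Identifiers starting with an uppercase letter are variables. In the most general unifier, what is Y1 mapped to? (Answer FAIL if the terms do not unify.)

tree(node(unit, unit), node(unit, node(unit, unit)))

Decompose tree/2: B = n,  node(unit, app(unit, e)) = T.
Bind B := n; no other remaining equation mentions B.
Bind T := node(unit, app(unit, e)); substituting into the one remaining equation that mentions T gives: tree(node(unit, app(unit, e)), tree(b, N)) = tree(Y, tree(b, app(Y1, Y2))).
Decompose tree/2: node(unit, app(unit, e)) = Y,  tree(b, N) = tree(b, app(Y1, Y2)).
Bind Y := node(unit, app(unit, e)); substituting into the one remaining equation that mentions Y gives: node(tree(n, e), node(tree(Y2, node(unit, Y2)), node(unit, app(unit, e)))) = node(tree(n, e), node(Y1, R)).
Decompose tree/2: b = b,  N = app(Y1, Y2).
Delete trivial equation b = b.
Bind N := app(Y1, Y2); no other remaining equation mentions N.
Decompose tree/2: tree(n, Y2) = tree(n, node(unit, unit)),  e = e.
Decompose tree/2: n = n,  Y2 = node(unit, unit).
Delete trivial equation n = n.
Bind Y2 := node(unit, unit); substituting into the one remaining equation that mentions Y2 gives: node(tree(n, e), node(tree(node(unit, unit), node(unit, node(unit, unit))), node(unit, app(unit, e)))) = node(tree(n, e), node(Y1, R)). Substituting into the earlier binding gives N := app(Y1, node(unit, unit)).
Delete trivial equation e = e.
Decompose node/2: tree(n, e) = tree(n, e),  node(tree(node(unit, unit), node(unit, node(unit, unit))), node(unit, app(unit, e))) = node(Y1, R).
Delete trivial equation tree(n, e) = tree(n, e).
Decompose node/2: tree(node(unit, unit), node(unit, node(unit, unit))) = Y1,  node(unit, app(unit, e)) = R.
Bind Y1 := tree(node(unit, unit), node(unit, node(unit, unit))); no other remaining equation mentions Y1. Substituting into the earlier binding gives N := app(tree(node(unit, unit), node(unit, node(unit, unit))), node(unit, unit)).
Bind R := node(unit, app(unit, e)).
MGU = { B -> n, T -> node(unit, app(unit, e)), Y -> node(unit, app(unit, e)), N -> app(tree(node(unit, unit), node(unit, node(unit, unit))), node(unit, unit)), Y2 -> node(unit, unit), Y1 -> tree(node(unit, unit), node(unit, node(unit, unit))), R -> node(unit, app(unit, e)) }, so Y1 -> tree(node(unit, unit), node(unit, node(unit, unit))).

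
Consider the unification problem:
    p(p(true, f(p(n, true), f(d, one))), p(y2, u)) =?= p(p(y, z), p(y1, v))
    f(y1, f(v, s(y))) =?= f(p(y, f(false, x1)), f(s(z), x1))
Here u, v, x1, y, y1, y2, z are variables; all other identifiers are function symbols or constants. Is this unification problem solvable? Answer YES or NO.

Decompose p/2: p(true, f(p(n, true), f(d, one))) =?= p(y, z),  p(y2, u) =?= p(y1, v).
Decompose p/2: true =?= y,  f(p(n, true), f(d, one)) =?= z.
Bind y := true; substituting into the one remaining equation that mentions y gives: f(y1, f(v, s(true))) =?= f(p(true, f(false, x1)), f(s(z), x1)).
Bind z := f(p(n, true), f(d, one)); substituting into the one remaining equation that mentions z gives: f(y1, f(v, s(true))) =?= f(p(true, f(false, x1)), f(s(f(p(n, true), f(d, one))), x1)).
Decompose p/2: y2 =?= y1,  u =?= v.
Bind y2 := y1; no other remaining equation mentions y2.
Bind u := v; no other remaining equation mentions u.
Decompose f/2: y1 =?= p(true, f(false, x1)),  f(v, s(true)) =?= f(s(f(p(n, true), f(d, one))), x1).
Bind y1 := p(true, f(false, x1)); no other remaining equation mentions y1. Substituting into the earlier binding gives y2 := p(true, f(false, x1)).
Decompose f/2: v =?= s(f(p(n, true), f(d, one))),  s(true) =?= x1.
Bind v := s(f(p(n, true), f(d, one))); no other remaining equation mentions v. Substituting into the earlier binding gives u := s(f(p(n, true), f(d, one))).
Bind x1 := s(true). Substituting into the earlier bindings gives y2 := p(true, f(false, s(true))), y1 := p(true, f(false, s(true))).
No equations remain and no clash or occurs-check failure arose, so a unifier exists.

YES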